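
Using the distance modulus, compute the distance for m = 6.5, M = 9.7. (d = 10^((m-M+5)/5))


d = 10^((m - M + 5)/5) = 10^((6.5 - 9.7 + 5)/5) = 2.2909

2.2909 pc


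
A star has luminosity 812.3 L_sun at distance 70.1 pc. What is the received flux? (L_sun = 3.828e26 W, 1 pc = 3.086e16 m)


F = L / (4*pi*d^2) = 3.109e+29 / (4*pi*(2.163e+18)^2) = 5.288e-09

5.288e-09 W/m^2


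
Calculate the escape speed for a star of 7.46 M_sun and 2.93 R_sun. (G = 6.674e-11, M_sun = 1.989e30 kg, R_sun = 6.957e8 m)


M = 7.46 * 1.989e30 kg = 1.483794e+31 kg; R = 2.93 * 6.957e8 m = 2.038401e+09 m. v_esc = sqrt(2GM/R) = sqrt(2 * 6.674e-11 * 1.483794e+31 / 2.038401e+09) = 985712.1107

985712.1107 m/s


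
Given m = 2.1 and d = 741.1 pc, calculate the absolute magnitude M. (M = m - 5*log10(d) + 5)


M = m - 5*log10(d) + 5 = 2.1 - 5*log10(741.1) + 5 = -7.2494

-7.2494


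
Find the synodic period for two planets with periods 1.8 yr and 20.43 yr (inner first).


1/P_syn = |1/P1 - 1/P2| = |1/1.8 - 1/20.43| => P_syn = 1.9739

1.9739 years


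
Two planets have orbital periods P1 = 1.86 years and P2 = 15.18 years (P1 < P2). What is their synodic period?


1/P_syn = |1/P1 - 1/P2| = |1/1.86 - 1/15.18| => P_syn = 2.1197

2.1197 years


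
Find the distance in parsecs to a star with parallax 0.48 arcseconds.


d = 1/p = 1/0.48 = 2.0833

2.0833 pc


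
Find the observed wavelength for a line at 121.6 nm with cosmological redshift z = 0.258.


lam_obs = lam_emit * (1 + z) = 121.6 * (1 + 0.258) = 152.9728

152.9728 nm


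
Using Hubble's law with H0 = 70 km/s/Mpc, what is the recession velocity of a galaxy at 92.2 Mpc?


v = H0 * d = 70 * 92.2 = 6454.0

6454.0 km/s


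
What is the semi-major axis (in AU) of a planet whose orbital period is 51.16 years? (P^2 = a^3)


a = P^(2/3) = 51.16^(2/3) = 13.7812

13.7812 AU


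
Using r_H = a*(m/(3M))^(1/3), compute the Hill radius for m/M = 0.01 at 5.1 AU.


r_H = a * (m/3M)^(1/3) = 5.1 * (0.01/3)^(1/3) = 0.7618

0.7618 AU


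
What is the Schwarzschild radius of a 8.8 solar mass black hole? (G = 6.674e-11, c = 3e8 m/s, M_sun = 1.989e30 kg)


M = 8.8 * 1.989e30 kg = 1.75032e+31 kg. rs = 2GM/c^2 = 2 * 6.674e-11 * 1.75032e+31 / (3e8)^2 = 25959.1904

25959.1904 m


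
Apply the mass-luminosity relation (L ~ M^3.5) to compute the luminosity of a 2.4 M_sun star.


L/L_sun = (M/M_sun)^3.5 = 2.4^3.5 = 21.416

21.416 L_sun


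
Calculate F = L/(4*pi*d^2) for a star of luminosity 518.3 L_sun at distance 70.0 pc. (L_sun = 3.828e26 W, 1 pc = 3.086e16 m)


F = L / (4*pi*d^2) = 1.984e+29 / (4*pi*(2.160e+18)^2) = 3.383e-09

3.383e-09 W/m^2


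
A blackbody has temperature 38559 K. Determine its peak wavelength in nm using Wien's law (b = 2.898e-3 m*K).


lam_max = b / T = 2.898e-3 / 38559 = 7.516e-08 m = 75.1576 nm

75.1576 nm


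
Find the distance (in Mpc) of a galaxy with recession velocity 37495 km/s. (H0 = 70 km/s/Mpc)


d = v / H0 = 37495 / 70 = 535.6429

535.6429 Mpc


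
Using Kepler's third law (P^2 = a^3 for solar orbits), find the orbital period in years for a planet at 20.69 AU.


P = a^(3/2) = 20.69^1.5 = 94.1111

94.1111 years


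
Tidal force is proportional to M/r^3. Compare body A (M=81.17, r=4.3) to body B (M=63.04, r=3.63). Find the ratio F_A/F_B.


Ratio = (M1/r1^3) / (M2/r2^3) = (81.17/4.3^3) / (63.04/3.63^3) = 0.7746

0.7746


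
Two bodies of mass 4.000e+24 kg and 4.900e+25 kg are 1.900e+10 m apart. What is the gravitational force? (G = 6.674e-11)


F = G*m1*m2/r^2 = 6.674e-11 * 4.000e+24 * 4.900e+25 / (1.900e+10)^2 = 6.674e-11 * 1.960e+50 / 3.610e+20 = 3.624e+19

3.624e+19 N


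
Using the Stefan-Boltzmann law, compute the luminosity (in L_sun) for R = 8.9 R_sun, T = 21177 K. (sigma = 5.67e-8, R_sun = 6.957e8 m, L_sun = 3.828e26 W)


R = 8.9 * 6.957e8 m = 6.19173e+09 m. L = 4*pi*R^2*sigma*T^4 = 4*pi*(6.19173e+09)^2 * 5.67e-8 * 21177^4 = 5.493823331e+30 W. L/L_sun = 5.493823331e+30 / 3.828e26 = 14351.6806

14351.6806 L_sun


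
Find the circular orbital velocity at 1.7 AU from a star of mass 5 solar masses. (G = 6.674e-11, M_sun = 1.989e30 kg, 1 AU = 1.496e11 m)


v = sqrt(GM/r) = sqrt(6.674e-11 * 9.945e+30 / 2.543e+11) = 51086.3927

51086.3927 m/s


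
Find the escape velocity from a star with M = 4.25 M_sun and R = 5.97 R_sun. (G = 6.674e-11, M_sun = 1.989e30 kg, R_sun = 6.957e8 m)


M = 4.25 * 1.989e30 kg = 8.45325e+30 kg; R = 5.97 * 6.957e8 m = 4.153329e+09 m. v_esc = sqrt(2GM/R) = sqrt(2 * 6.674e-11 * 8.45325e+30 / 4.153329e+09) = 521220.8598

521220.8598 m/s


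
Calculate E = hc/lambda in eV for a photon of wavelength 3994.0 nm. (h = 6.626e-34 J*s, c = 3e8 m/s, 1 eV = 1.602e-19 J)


E = hc/lambda = 6.626e-34 * 3e8 / 3.994e-06 = 4.977e-20 J = 0.3107 eV

0.3107 eV


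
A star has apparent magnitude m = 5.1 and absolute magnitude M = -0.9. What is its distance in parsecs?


d = 10^((m - M + 5)/5) = 10^((5.1 - -0.9 + 5)/5) = 158.4893

158.4893 pc


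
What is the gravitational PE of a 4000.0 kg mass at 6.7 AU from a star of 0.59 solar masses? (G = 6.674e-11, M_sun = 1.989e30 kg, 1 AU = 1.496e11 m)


M = 0.59 * 1.989e30 kg = 1.17351e+30 kg; r = 6.7 AU * 1.496e11 m/AU = 1.00232e+12 m. U = -GM*m/r = -(6.674e-11 * 1.17351e+30 * 4000.0) / 1.00232e+12 = -3.126e+11

-3.126e+11 J


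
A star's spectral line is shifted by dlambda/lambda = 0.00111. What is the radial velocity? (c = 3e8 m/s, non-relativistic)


v = (dlambda/lambda) * c = 0.00111 * 3e8 = 333000.0

333000.0 m/s


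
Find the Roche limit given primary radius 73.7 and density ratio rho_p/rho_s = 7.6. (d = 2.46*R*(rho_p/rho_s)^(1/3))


d_Roche = 2.46 * 73.7 * 7.6^(1/3) = 356.457

356.457


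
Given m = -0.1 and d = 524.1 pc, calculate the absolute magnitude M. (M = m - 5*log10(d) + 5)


M = m - 5*log10(d) + 5 = -0.1 - 5*log10(524.1) + 5 = -8.6971

-8.6971


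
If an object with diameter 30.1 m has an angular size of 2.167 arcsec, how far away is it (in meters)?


D = size / theta_rad, theta_rad = 2.167 * pi/(180*3600) = 1.051e-05, D = 2.865e+06

2.865e+06 m


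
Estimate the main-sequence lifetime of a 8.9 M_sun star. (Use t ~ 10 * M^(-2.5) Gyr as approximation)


t = 10 * M^(-2.5) = 10 * 8.9^(-2.5) = 0.0423

0.0423 Gyr


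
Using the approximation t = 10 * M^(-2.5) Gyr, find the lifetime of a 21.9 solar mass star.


t = 10 * M^(-2.5) = 10 * 21.9^(-2.5) = 0.0045

0.0045 Gyr


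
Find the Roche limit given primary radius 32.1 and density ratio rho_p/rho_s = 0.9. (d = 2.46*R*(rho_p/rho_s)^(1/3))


d_Roche = 2.46 * 32.1 * 0.9^(1/3) = 76.2408

76.2408


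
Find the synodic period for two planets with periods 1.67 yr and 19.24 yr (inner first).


1/P_syn = |1/P1 - 1/P2| = |1/1.67 - 1/19.24| => P_syn = 1.8287

1.8287 years


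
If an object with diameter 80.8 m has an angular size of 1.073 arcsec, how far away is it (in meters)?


D = size / theta_rad, theta_rad = 1.073 * pi/(180*3600) = 5.202e-06, D = 1.553e+07

1.553e+07 m


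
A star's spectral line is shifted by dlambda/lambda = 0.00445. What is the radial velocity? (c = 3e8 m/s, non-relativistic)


v = (dlambda/lambda) * c = 0.00445 * 3e8 = 1.335e+06

1.335e+06 m/s


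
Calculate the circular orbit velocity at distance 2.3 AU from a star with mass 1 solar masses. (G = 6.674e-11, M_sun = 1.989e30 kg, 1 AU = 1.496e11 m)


v = sqrt(GM/r) = sqrt(6.674e-11 * 1.989e+30 / 3.441e+11) = 19641.7771

19641.7771 m/s


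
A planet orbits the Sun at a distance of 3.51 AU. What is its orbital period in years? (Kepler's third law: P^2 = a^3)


P = a^(3/2) = 3.51^1.5 = 6.576

6.576 years


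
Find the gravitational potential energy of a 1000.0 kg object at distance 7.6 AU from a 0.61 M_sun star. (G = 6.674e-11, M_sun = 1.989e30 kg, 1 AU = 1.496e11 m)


M = 0.61 * 1.989e30 kg = 1.21329e+30 kg; r = 7.6 AU * 1.496e11 m/AU = 1.13696e+12 m. U = -GM*m/r = -(6.674e-11 * 1.21329e+30 * 1000.0) / 1.13696e+12 = -7.122e+10

-7.122e+10 J


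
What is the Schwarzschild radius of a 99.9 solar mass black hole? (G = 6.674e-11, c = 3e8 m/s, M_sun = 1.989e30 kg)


M = 99.9 * 1.989e30 kg = 1.987011e+32 kg. rs = 2GM/c^2 = 2 * 6.674e-11 * 1.987011e+32 / (3e8)^2 = 294695.8092

294695.8092 m


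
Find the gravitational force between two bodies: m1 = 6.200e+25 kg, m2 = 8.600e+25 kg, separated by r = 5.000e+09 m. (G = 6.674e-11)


F = G*m1*m2/r^2 = 6.674e-11 * 6.200e+25 * 8.600e+25 / (5.000e+09)^2 = 6.674e-11 * 5.332e+51 / 2.500e+19 = 1.423e+22

1.423e+22 N


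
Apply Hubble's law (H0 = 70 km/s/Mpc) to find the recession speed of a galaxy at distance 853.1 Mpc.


v = H0 * d = 70 * 853.1 = 59717.0

59717.0 km/s


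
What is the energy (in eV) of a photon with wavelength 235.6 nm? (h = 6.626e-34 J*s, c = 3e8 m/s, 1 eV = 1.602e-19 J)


E = hc/lambda = 6.626e-34 * 3e8 / 2.356e-07 = 8.437e-19 J = 5.2667 eV

5.2667 eV


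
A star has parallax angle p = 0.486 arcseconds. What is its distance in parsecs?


d = 1/p = 1/0.486 = 2.0576

2.0576 pc


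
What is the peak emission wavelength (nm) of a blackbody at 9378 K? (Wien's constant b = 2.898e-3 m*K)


lam_max = b / T = 2.898e-3 / 9378 = 3.090e-07 m = 309.0211 nm

309.0211 nm


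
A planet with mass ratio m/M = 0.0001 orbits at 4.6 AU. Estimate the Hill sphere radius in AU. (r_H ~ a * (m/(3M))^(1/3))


r_H = a * (m/3M)^(1/3) = 4.6 * (0.0001/3)^(1/3) = 0.148

0.148 AU


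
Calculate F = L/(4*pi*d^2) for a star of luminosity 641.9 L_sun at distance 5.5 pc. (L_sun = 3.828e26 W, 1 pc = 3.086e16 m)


F = L / (4*pi*d^2) = 2.457e+29 / (4*pi*(1.697e+17)^2) = 6.788e-07

6.788e-07 W/m^2


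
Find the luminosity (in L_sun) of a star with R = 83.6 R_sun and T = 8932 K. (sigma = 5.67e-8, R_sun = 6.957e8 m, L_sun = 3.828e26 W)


R = 83.6 * 6.957e8 m = 5.816052e+10 m. L = 4*pi*R^2*sigma*T^4 = 4*pi*(5.816052e+10)^2 * 5.67e-8 * 8932^4 = 1.534067051e+31 W. L/L_sun = 1.534067051e+31 / 3.828e26 = 40074.8968

40074.8968 L_sun


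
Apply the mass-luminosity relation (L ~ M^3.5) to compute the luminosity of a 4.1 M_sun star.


L/L_sun = (M/M_sun)^3.5 = 4.1^3.5 = 139.5544

139.5544 L_sun


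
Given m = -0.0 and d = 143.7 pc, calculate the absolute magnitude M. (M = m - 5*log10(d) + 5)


M = m - 5*log10(d) + 5 = -0.0 - 5*log10(143.7) + 5 = -5.7873

-5.7873


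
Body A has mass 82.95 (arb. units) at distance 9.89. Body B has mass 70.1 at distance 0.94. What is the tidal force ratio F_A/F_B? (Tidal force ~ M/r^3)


Ratio = (M1/r1^3) / (M2/r2^3) = (82.95/9.89^3) / (70.1/0.94^3) = 0.001

0.001


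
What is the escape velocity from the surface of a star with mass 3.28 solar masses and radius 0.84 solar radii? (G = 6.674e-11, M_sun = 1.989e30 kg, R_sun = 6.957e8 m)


M = 3.28 * 1.989e30 kg = 6.52392e+30 kg; R = 0.84 * 6.957e8 m = 5.84388e+08 m. v_esc = sqrt(2GM/R) = sqrt(2 * 6.674e-11 * 6.52392e+30 / 5.84388e+08) = 1.221e+06

1.221e+06 m/s


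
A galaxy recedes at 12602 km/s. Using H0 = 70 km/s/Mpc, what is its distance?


d = v / H0 = 12602 / 70 = 180.0286

180.0286 Mpc


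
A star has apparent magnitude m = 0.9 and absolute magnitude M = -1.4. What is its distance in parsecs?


d = 10^((m - M + 5)/5) = 10^((0.9 - -1.4 + 5)/5) = 28.8403

28.8403 pc


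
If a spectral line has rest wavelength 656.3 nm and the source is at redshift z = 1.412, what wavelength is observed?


lam_obs = lam_emit * (1 + z) = 656.3 * (1 + 1.412) = 1582.9956

1582.9956 nm


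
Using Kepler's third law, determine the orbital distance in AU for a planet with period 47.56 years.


a = P^(2/3) = 47.56^(2/3) = 13.1269

13.1269 AU


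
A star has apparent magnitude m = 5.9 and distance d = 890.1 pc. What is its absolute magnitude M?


M = m - 5*log10(d) + 5 = 5.9 - 5*log10(890.1) + 5 = -3.8472

-3.8472


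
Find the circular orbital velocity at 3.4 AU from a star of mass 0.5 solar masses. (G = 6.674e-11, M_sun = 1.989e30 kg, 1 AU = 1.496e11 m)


v = sqrt(GM/r) = sqrt(6.674e-11 * 9.945e+29 / 5.086e+11) = 11423.2647

11423.2647 m/s


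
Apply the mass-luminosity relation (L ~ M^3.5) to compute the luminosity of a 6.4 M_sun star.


L/L_sun = (M/M_sun)^3.5 = 6.4^3.5 = 663.1777

663.1777 L_sun


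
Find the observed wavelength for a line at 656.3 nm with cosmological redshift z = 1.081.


lam_obs = lam_emit * (1 + z) = 656.3 * (1 + 1.081) = 1365.7603

1365.7603 nm


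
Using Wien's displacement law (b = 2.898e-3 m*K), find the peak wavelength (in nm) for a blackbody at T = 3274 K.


lam_max = b / T = 2.898e-3 / 3274 = 8.852e-07 m = 885.1558 nm

885.1558 nm


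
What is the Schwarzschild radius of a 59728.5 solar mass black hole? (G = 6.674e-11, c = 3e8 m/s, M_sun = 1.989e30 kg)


M = 59728.5 * 1.989e30 kg = 1.187999865e+35 kg. rs = 2GM/c^2 = 2 * 6.674e-11 * 1.187999865e+35 / (3e8)^2 = 1.762e+08

1.762e+08 m


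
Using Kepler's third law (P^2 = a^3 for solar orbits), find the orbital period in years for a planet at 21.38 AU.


P = a^(3/2) = 21.38^1.5 = 98.8579

98.8579 years


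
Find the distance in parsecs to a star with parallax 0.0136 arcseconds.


d = 1/p = 1/0.0136 = 73.5294

73.5294 pc


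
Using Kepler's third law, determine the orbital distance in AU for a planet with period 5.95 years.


a = P^(2/3) = 5.95^(2/3) = 3.2836

3.2836 AU


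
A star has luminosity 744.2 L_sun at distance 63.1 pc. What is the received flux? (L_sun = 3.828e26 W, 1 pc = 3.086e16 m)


F = L / (4*pi*d^2) = 2.849e+29 / (4*pi*(1.947e+18)^2) = 5.979e-09

5.979e-09 W/m^2


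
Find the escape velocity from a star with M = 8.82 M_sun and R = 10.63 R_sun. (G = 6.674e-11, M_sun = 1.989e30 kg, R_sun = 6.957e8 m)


M = 8.82 * 1.989e30 kg = 1.754298e+31 kg; R = 10.63 * 6.957e8 m = 7.395291e+09 m. v_esc = sqrt(2GM/R) = sqrt(2 * 6.674e-11 * 1.754298e+31 / 7.395291e+09) = 562706.7816

562706.7816 m/s


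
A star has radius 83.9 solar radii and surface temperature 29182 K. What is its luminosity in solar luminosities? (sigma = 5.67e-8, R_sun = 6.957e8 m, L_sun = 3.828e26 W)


R = 83.9 * 6.957e8 m = 5.836923e+10 m. L = 4*pi*R^2*sigma*T^4 = 4*pi*(5.836923e+10)^2 * 5.67e-8 * 29182^4 = 1.760439335e+33 W. L/L_sun = 1.760439335e+33 / 3.828e26 = 4.599e+06

4.599e+06 L_sun


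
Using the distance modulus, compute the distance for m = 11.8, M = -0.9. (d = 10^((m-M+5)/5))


d = 10^((m - M + 5)/5) = 10^((11.8 - -0.9 + 5)/5) = 3467.3685

3467.3685 pc


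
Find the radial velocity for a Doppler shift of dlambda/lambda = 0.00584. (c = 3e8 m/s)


v = (dlambda/lambda) * c = 0.00584 * 3e8 = 1.752e+06

1.752e+06 m/s


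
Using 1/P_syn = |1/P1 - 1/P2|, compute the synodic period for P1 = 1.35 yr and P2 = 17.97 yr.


1/P_syn = |1/P1 - 1/P2| = |1/1.35 - 1/17.97| => P_syn = 1.4597

1.4597 years


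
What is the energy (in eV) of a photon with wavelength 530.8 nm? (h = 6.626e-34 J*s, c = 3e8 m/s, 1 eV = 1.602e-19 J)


E = hc/lambda = 6.626e-34 * 3e8 / 5.308e-07 = 3.745e-19 J = 2.3376 eV

2.3376 eV


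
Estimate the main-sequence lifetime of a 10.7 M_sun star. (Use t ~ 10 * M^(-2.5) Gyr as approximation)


t = 10 * M^(-2.5) = 10 * 10.7^(-2.5) = 0.0267

0.0267 Gyr


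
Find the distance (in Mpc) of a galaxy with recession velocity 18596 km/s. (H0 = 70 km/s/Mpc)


d = v / H0 = 18596 / 70 = 265.6571

265.6571 Mpc


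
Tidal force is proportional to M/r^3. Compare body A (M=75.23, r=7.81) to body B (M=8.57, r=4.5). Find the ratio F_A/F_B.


Ratio = (M1/r1^3) / (M2/r2^3) = (75.23/7.81^3) / (8.57/4.5^3) = 1.6792

1.6792


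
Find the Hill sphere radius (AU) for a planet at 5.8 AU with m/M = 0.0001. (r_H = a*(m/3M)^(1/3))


r_H = a * (m/3M)^(1/3) = 5.8 * (0.0001/3)^(1/3) = 0.1867

0.1867 AU


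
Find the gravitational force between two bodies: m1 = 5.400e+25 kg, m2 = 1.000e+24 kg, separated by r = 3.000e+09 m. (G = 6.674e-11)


F = G*m1*m2/r^2 = 6.674e-11 * 5.400e+25 * 1.000e+24 / (3.000e+09)^2 = 6.674e-11 * 5.400e+49 / 9.000e+18 = 4.004e+20

4.004e+20 N


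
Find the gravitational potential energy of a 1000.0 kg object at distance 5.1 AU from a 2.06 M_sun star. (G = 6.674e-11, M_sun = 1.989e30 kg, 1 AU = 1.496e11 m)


M = 2.06 * 1.989e30 kg = 4.09734e+30 kg; r = 5.1 AU * 1.496e11 m/AU = 7.6296e+11 m. U = -GM*m/r = -(6.674e-11 * 4.09734e+30 * 1000.0) / 7.6296e+11 = -3.584e+11

-3.584e+11 J


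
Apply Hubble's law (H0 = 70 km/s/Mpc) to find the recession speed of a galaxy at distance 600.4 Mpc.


v = H0 * d = 70 * 600.4 = 42028.0

42028.0 km/s


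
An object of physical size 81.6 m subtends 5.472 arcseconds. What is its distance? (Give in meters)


D = size / theta_rad, theta_rad = 5.472 * pi/(180*3600) = 2.653e-05, D = 3.076e+06

3.076e+06 m


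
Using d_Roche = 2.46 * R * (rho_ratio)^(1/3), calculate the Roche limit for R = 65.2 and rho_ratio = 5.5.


d_Roche = 2.46 * 65.2 * 5.5^(1/3) = 283.1198

283.1198


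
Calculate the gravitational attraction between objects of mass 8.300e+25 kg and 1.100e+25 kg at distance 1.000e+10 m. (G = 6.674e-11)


F = G*m1*m2/r^2 = 6.674e-11 * 8.300e+25 * 1.100e+25 / (1.000e+10)^2 = 6.674e-11 * 9.130e+50 / 1.000e+20 = 6.093e+20

6.093e+20 N


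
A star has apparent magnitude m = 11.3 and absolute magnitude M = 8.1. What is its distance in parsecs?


d = 10^((m - M + 5)/5) = 10^((11.3 - 8.1 + 5)/5) = 43.6516

43.6516 pc


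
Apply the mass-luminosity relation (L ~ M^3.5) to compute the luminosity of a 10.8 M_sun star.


L/L_sun = (M/M_sun)^3.5 = 10.8^3.5 = 4139.8361

4139.8361 L_sun


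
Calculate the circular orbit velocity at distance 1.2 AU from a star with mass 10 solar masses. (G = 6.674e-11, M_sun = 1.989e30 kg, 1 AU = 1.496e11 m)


v = sqrt(GM/r) = sqrt(6.674e-11 * 1.989e+31 / 1.795e+11) = 85991.2126

85991.2126 m/s


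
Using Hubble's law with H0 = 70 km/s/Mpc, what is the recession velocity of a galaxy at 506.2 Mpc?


v = H0 * d = 70 * 506.2 = 35434.0

35434.0 km/s


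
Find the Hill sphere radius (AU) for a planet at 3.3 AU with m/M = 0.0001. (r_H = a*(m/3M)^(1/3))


r_H = a * (m/3M)^(1/3) = 3.3 * (0.0001/3)^(1/3) = 0.1062

0.1062 AU


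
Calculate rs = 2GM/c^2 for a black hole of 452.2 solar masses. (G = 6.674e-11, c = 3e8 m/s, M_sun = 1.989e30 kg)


M = 452.2 * 1.989e30 kg = 8.994258e+32 kg. rs = 2GM/c^2 = 2 * 6.674e-11 * 8.994258e+32 / (3e8)^2 = 1.334e+06

1.334e+06 m


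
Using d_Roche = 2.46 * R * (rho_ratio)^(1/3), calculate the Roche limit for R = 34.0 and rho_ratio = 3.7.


d_Roche = 2.46 * 34.0 * 3.7^(1/3) = 129.3643

129.3643


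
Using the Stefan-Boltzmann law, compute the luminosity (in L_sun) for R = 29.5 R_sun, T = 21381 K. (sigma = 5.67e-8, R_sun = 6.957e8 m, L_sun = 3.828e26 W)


R = 29.5 * 6.957e8 m = 2.052315e+10 m. L = 4*pi*R^2*sigma*T^4 = 4*pi*(2.052315e+10)^2 * 5.67e-8 * 21381^4 = 6.271811768e+31 W. L/L_sun = 6.271811768e+31 / 3.828e26 = 163840.4328

163840.4328 L_sun


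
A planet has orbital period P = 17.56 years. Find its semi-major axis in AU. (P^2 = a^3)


a = P^(2/3) = 17.56^(2/3) = 6.7559

6.7559 AU


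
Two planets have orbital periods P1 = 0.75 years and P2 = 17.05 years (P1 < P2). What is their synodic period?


1/P_syn = |1/P1 - 1/P2| = |1/0.75 - 1/17.05| => P_syn = 0.7845

0.7845 years


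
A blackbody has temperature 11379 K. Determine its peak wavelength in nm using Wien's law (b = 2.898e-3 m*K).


lam_max = b / T = 2.898e-3 / 11379 = 2.547e-07 m = 254.6797 nm

254.6797 nm


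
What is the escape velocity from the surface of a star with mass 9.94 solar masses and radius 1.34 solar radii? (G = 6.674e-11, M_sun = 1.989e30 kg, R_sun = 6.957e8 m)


M = 9.94 * 1.989e30 kg = 1.977066e+31 kg; R = 1.34 * 6.957e8 m = 9.32238e+08 m. v_esc = sqrt(2GM/R) = sqrt(2 * 6.674e-11 * 1.977066e+31 / 9.32238e+08) = 1.683e+06

1.683e+06 m/s


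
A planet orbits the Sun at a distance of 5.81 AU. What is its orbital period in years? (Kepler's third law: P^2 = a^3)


P = a^(3/2) = 5.81^1.5 = 14.0044

14.0044 years


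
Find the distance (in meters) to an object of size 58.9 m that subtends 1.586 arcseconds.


D = size / theta_rad, theta_rad = 1.586 * pi/(180*3600) = 7.689e-06, D = 7.660e+06

7.660e+06 m


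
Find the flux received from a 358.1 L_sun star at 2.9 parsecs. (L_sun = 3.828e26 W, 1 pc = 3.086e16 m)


F = L / (4*pi*d^2) = 1.371e+29 / (4*pi*(8.949e+16)^2) = 1.362e-06

1.362e-06 W/m^2


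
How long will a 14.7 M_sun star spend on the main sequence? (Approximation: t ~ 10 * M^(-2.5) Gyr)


t = 10 * M^(-2.5) = 10 * 14.7^(-2.5) = 0.0121

0.0121 Gyr


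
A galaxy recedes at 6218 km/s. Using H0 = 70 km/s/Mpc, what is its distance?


d = v / H0 = 6218 / 70 = 88.8286

88.8286 Mpc


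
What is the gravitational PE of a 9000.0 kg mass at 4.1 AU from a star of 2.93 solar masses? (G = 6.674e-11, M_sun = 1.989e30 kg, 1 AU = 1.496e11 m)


M = 2.93 * 1.989e30 kg = 5.82777e+30 kg; r = 4.1 AU * 1.496e11 m/AU = 6.1336e+11 m. U = -GM*m/r = -(6.674e-11 * 5.82777e+30 * 9000.0) / 6.1336e+11 = -5.707e+12

-5.707e+12 J


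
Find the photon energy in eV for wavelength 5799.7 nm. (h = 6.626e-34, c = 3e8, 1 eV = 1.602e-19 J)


E = hc/lambda = 6.626e-34 * 3e8 / 5.800e-06 = 3.427e-20 J = 0.2139 eV

0.2139 eV


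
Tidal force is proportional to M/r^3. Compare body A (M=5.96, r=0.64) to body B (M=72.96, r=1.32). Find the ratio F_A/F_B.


Ratio = (M1/r1^3) / (M2/r2^3) = (5.96/0.64^3) / (72.96/1.32^3) = 0.7167

0.7167


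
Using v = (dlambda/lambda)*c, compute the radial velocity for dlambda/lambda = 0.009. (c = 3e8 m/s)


v = (dlambda/lambda) * c = 0.009 * 3e8 = 2.700e+06

2.700e+06 m/s


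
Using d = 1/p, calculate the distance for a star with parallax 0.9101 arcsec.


d = 1/p = 1/0.9101 = 1.0988

1.0988 pc


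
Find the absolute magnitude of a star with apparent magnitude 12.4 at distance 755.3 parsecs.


M = m - 5*log10(d) + 5 = 12.4 - 5*log10(755.3) + 5 = 3.0094

3.0094


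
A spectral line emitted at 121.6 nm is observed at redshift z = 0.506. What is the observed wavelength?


lam_obs = lam_emit * (1 + z) = 121.6 * (1 + 0.506) = 183.1296

183.1296 nm


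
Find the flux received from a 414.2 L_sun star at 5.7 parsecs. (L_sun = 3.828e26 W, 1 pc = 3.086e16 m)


F = L / (4*pi*d^2) = 1.586e+29 / (4*pi*(1.759e+17)^2) = 4.078e-07

4.078e-07 W/m^2


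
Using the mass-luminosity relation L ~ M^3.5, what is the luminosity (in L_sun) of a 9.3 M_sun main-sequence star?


L/L_sun = (M/M_sun)^3.5 = 9.3^3.5 = 2452.9592

2452.9592 L_sun


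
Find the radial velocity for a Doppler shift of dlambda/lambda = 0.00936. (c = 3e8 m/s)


v = (dlambda/lambda) * c = 0.00936 * 3e8 = 2.808e+06

2.808e+06 m/s


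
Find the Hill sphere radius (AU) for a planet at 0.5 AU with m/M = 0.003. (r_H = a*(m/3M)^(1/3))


r_H = a * (m/3M)^(1/3) = 0.5 * (0.003/3)^(1/3) = 0.05

0.05 AU


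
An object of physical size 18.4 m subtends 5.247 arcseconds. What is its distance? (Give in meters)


D = size / theta_rad, theta_rad = 5.247 * pi/(180*3600) = 2.544e-05, D = 723322.3623

723322.3623 m


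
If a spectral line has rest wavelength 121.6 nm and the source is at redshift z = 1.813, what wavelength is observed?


lam_obs = lam_emit * (1 + z) = 121.6 * (1 + 1.813) = 342.0608

342.0608 nm


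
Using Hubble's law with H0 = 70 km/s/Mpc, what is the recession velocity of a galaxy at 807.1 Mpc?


v = H0 * d = 70 * 807.1 = 56497.0

56497.0 km/s


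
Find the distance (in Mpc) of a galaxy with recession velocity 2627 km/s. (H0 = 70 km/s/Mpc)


d = v / H0 = 2627 / 70 = 37.5286

37.5286 Mpc


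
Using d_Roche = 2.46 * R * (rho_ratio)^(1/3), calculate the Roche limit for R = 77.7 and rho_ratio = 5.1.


d_Roche = 2.46 * 77.7 * 5.1^(1/3) = 329.0128

329.0128


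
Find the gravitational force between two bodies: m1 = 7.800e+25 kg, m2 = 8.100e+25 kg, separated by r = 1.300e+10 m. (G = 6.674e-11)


F = G*m1*m2/r^2 = 6.674e-11 * 7.800e+25 * 8.100e+25 / (1.300e+10)^2 = 6.674e-11 * 6.318e+51 / 1.690e+20 = 2.495e+21

2.495e+21 N


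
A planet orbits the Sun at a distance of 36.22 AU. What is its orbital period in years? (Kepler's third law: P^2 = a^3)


P = a^(3/2) = 36.22^1.5 = 217.983

217.983 years


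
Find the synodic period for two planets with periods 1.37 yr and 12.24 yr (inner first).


1/P_syn = |1/P1 - 1/P2| = |1/1.37 - 1/12.24| => P_syn = 1.5427

1.5427 years


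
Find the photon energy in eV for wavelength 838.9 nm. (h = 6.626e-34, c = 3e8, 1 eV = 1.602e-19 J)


E = hc/lambda = 6.626e-34 * 3e8 / 8.389e-07 = 2.370e-19 J = 1.4791 eV

1.4791 eV


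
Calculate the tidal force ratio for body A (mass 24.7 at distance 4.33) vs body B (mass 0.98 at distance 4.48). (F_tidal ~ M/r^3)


Ratio = (M1/r1^3) / (M2/r2^3) = (24.7/4.33^3) / (0.98/4.48^3) = 27.9152

27.9152


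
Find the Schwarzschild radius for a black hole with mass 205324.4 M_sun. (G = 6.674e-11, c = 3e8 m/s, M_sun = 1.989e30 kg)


M = 205324.4 * 1.989e30 kg = 4.083902316e+35 kg. rs = 2GM/c^2 = 2 * 6.674e-11 * 4.083902316e+35 / (3e8)^2 = 6.057e+08

6.057e+08 m


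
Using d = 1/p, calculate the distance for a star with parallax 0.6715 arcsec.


d = 1/p = 1/0.6715 = 1.4892

1.4892 pc


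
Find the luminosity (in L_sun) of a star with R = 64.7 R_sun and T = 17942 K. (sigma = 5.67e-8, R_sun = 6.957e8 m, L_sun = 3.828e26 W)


R = 64.7 * 6.957e8 m = 4.501179e+10 m. L = 4*pi*R^2*sigma*T^4 = 4*pi*(4.501179e+10)^2 * 5.67e-8 * 17942^4 = 1.495990723e+32 W. L/L_sun = 1.495990723e+32 / 3.828e26 = 390802.1742

390802.1742 L_sun


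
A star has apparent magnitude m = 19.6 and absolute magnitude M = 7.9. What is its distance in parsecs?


d = 10^((m - M + 5)/5) = 10^((19.6 - 7.9 + 5)/5) = 2187.7616

2187.7616 pc


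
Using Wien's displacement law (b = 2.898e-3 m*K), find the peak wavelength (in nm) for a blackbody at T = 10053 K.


lam_max = b / T = 2.898e-3 / 10053 = 2.883e-07 m = 288.2722 nm

288.2722 nm


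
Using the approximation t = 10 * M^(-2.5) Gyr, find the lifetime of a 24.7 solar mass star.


t = 10 * M^(-2.5) = 10 * 24.7^(-2.5) = 0.0033

0.0033 Gyr


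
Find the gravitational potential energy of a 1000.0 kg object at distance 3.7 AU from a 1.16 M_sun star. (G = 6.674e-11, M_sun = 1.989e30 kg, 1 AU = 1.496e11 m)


M = 1.16 * 1.989e30 kg = 2.30724e+30 kg; r = 3.7 AU * 1.496e11 m/AU = 5.5352e+11 m. U = -GM*m/r = -(6.674e-11 * 2.30724e+30 * 1000.0) / 5.5352e+11 = -2.782e+11

-2.782e+11 J


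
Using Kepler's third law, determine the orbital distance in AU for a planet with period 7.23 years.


a = P^(2/3) = 7.23^(2/3) = 3.739

3.739 AU


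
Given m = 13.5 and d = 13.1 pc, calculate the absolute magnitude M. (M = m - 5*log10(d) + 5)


M = m - 5*log10(d) + 5 = 13.5 - 5*log10(13.1) + 5 = 12.9136

12.9136


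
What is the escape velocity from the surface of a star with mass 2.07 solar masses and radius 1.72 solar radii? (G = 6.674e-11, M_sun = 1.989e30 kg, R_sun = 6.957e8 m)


M = 2.07 * 1.989e30 kg = 4.11723e+30 kg; R = 1.72 * 6.957e8 m = 1.196604e+09 m. v_esc = sqrt(2GM/R) = sqrt(2 * 6.674e-11 * 4.11723e+30 / 1.196604e+09) = 677696.805

677696.805 m/s


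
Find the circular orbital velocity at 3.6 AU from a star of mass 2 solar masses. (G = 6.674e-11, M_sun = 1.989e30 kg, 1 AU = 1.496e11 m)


v = sqrt(GM/r) = sqrt(6.674e-11 * 3.978e+30 / 5.386e+11) = 22202.8356

22202.8356 m/s


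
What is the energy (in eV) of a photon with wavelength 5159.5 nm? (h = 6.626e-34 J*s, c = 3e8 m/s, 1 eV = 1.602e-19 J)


E = hc/lambda = 6.626e-34 * 3e8 / 5.160e-06 = 3.853e-20 J = 0.2405 eV

0.2405 eV


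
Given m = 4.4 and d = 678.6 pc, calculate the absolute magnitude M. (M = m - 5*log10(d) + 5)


M = m - 5*log10(d) + 5 = 4.4 - 5*log10(678.6) + 5 = -4.7581

-4.7581


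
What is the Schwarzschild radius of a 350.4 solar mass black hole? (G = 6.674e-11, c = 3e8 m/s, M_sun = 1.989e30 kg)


M = 350.4 * 1.989e30 kg = 6.969456e+32 kg. rs = 2GM/c^2 = 2 * 6.674e-11 * 6.969456e+32 / (3e8)^2 = 1.034e+06

1.034e+06 m


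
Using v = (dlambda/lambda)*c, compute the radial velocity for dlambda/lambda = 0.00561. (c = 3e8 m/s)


v = (dlambda/lambda) * c = 0.00561 * 3e8 = 1.683e+06

1.683e+06 m/s


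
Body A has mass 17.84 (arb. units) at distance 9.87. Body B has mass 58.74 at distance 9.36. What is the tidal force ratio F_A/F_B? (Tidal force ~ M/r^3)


Ratio = (M1/r1^3) / (M2/r2^3) = (17.84/9.87^3) / (58.74/9.36^3) = 0.259

0.259


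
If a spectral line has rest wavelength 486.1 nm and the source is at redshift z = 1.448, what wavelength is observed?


lam_obs = lam_emit * (1 + z) = 486.1 * (1 + 1.448) = 1189.9728

1189.9728 nm


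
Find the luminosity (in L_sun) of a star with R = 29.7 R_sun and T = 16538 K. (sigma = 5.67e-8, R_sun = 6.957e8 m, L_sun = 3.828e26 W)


R = 29.7 * 6.957e8 m = 2.066229e+10 m. L = 4*pi*R^2*sigma*T^4 = 4*pi*(2.066229e+10)^2 * 5.67e-8 * 16538^4 = 2.275525877e+31 W. L/L_sun = 2.275525877e+31 / 3.828e26 = 59444.2497

59444.2497 L_sun


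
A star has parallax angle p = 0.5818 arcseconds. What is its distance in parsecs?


d = 1/p = 1/0.5818 = 1.7188

1.7188 pc


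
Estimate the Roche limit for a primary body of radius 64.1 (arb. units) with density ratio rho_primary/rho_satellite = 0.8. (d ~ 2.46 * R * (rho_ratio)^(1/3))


d_Roche = 2.46 * 64.1 * 0.8^(1/3) = 146.3827

146.3827


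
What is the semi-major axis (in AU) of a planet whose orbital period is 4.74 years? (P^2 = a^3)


a = P^(2/3) = 4.74^(2/3) = 2.8218

2.8218 AU


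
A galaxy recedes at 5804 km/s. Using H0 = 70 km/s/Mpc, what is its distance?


d = v / H0 = 5804 / 70 = 82.9143

82.9143 Mpc


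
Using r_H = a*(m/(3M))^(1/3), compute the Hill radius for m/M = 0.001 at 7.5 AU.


r_H = a * (m/3M)^(1/3) = 7.5 * (0.001/3)^(1/3) = 0.52

0.52 AU


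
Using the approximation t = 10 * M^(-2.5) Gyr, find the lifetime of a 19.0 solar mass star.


t = 10 * M^(-2.5) = 10 * 19.0^(-2.5) = 0.0064

0.0064 Gyr


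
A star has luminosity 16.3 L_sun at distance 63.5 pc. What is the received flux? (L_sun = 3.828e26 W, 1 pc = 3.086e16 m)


F = L / (4*pi*d^2) = 6.240e+27 / (4*pi*(1.960e+18)^2) = 1.293e-10

1.293e-10 W/m^2


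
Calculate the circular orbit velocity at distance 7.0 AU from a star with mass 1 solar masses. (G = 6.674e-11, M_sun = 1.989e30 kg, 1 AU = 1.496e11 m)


v = sqrt(GM/r) = sqrt(6.674e-11 * 1.989e+30 / 1.047e+12) = 11258.8926

11258.8926 m/s


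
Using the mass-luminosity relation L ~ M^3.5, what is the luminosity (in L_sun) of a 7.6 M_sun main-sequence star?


L/L_sun = (M/M_sun)^3.5 = 7.6^3.5 = 1210.1733

1210.1733 L_sun


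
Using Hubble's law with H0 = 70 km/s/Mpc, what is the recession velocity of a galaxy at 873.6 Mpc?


v = H0 * d = 70 * 873.6 = 61152.0

61152.0 km/s


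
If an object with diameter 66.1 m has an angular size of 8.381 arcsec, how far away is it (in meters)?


D = size / theta_rad, theta_rad = 8.381 * pi/(180*3600) = 4.063e-05, D = 1.627e+06

1.627e+06 m


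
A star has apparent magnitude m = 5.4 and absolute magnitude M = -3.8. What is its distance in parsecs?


d = 10^((m - M + 5)/5) = 10^((5.4 - -3.8 + 5)/5) = 691.831

691.831 pc


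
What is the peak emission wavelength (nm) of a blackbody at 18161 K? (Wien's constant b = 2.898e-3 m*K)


lam_max = b / T = 2.898e-3 / 18161 = 1.596e-07 m = 159.5727 nm

159.5727 nm


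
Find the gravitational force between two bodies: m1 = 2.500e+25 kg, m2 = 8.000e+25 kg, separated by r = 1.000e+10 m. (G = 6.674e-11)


F = G*m1*m2/r^2 = 6.674e-11 * 2.500e+25 * 8.000e+25 / (1.000e+10)^2 = 6.674e-11 * 2.000e+51 / 1.000e+20 = 1.335e+21

1.335e+21 N


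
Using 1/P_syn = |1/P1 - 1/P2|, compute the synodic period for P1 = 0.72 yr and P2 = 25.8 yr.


1/P_syn = |1/P1 - 1/P2| = |1/0.72 - 1/25.8| => P_syn = 0.7407

0.7407 years


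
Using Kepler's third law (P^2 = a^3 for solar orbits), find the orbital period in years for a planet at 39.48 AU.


P = a^(3/2) = 39.48^1.5 = 248.0651

248.0651 years


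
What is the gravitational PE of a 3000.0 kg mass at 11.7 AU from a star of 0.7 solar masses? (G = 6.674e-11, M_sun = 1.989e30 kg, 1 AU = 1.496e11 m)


M = 0.7 * 1.989e30 kg = 1.3923e+30 kg; r = 11.7 AU * 1.496e11 m/AU = 1.75032e+12 m. U = -GM*m/r = -(6.674e-11 * 1.3923e+30 * 3000.0) / 1.75032e+12 = -1.593e+11

-1.593e+11 J


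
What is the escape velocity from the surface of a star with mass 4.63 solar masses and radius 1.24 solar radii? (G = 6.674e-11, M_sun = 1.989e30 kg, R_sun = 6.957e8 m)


M = 4.63 * 1.989e30 kg = 9.20907e+30 kg; R = 1.24 * 6.957e8 m = 8.62668e+08 m. v_esc = sqrt(2GM/R) = sqrt(2 * 6.674e-11 * 9.20907e+30 / 8.62668e+08) = 1.194e+06

1.194e+06 m/s


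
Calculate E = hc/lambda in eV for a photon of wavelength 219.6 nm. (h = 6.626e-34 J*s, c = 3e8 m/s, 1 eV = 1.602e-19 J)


E = hc/lambda = 6.626e-34 * 3e8 / 2.196e-07 = 9.052e-19 J = 5.6504 eV

5.6504 eV


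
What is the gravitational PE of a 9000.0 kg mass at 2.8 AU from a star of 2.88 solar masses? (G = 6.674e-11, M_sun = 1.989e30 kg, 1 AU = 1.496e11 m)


M = 2.88 * 1.989e30 kg = 5.72832e+30 kg; r = 2.8 AU * 1.496e11 m/AU = 4.1888e+11 m. U = -GM*m/r = -(6.674e-11 * 5.72832e+30 * 9000.0) / 4.1888e+11 = -8.214e+12

-8.214e+12 J


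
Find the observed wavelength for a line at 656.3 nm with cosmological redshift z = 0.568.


lam_obs = lam_emit * (1 + z) = 656.3 * (1 + 0.568) = 1029.0784

1029.0784 nm


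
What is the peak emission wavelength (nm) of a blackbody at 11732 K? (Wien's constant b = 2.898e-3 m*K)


lam_max = b / T = 2.898e-3 / 11732 = 2.470e-07 m = 247.0167 nm

247.0167 nm


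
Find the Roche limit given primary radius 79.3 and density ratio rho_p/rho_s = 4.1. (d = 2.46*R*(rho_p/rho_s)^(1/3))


d_Roche = 2.46 * 79.3 * 4.1^(1/3) = 312.2264

312.2264


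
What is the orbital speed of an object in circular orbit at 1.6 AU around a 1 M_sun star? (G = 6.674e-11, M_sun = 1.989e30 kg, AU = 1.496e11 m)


v = sqrt(GM/r) = sqrt(6.674e-11 * 1.989e+30 / 2.394e+11) = 23549.6634

23549.6634 m/s


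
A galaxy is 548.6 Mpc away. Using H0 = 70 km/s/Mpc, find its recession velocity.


v = H0 * d = 70 * 548.6 = 38402.0

38402.0 km/s


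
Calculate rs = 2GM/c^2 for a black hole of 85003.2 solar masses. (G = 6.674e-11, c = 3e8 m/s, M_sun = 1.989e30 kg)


M = 85003.2 * 1.989e30 kg = 1.690713648e+35 kg. rs = 2GM/c^2 = 2 * 6.674e-11 * 1.690713648e+35 / (3e8)^2 = 2.508e+08

2.508e+08 m


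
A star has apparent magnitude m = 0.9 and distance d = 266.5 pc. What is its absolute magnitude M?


M = m - 5*log10(d) + 5 = 0.9 - 5*log10(266.5) + 5 = -6.2285

-6.2285


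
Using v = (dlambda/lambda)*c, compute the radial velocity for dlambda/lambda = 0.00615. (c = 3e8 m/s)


v = (dlambda/lambda) * c = 0.00615 * 3e8 = 1.845e+06

1.845e+06 m/s


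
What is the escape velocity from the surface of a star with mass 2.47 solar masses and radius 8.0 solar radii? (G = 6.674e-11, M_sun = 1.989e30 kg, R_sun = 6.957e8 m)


M = 2.47 * 1.989e30 kg = 4.91283e+30 kg; R = 8.0 * 6.957e8 m = 5.5656e+09 m. v_esc = sqrt(2GM/R) = sqrt(2 * 6.674e-11 * 4.91283e+30 / 5.5656e+09) = 343255.8694

343255.8694 m/s


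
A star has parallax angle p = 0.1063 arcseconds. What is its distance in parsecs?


d = 1/p = 1/0.1063 = 9.4073

9.4073 pc


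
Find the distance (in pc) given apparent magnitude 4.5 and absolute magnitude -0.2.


d = 10^((m - M + 5)/5) = 10^((4.5 - -0.2 + 5)/5) = 87.0964

87.0964 pc


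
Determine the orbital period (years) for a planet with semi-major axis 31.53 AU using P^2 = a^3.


P = a^(3/2) = 31.53^1.5 = 177.0459

177.0459 years


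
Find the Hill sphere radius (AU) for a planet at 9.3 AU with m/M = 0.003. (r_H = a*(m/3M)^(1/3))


r_H = a * (m/3M)^(1/3) = 9.3 * (0.003/3)^(1/3) = 0.93

0.93 AU


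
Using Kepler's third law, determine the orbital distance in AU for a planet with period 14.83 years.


a = P^(2/3) = 14.83^(2/3) = 6.0362

6.0362 AU


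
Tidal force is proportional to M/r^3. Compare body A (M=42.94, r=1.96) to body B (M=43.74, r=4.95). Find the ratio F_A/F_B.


Ratio = (M1/r1^3) / (M2/r2^3) = (42.94/1.96^3) / (43.74/4.95^3) = 15.8136

15.8136


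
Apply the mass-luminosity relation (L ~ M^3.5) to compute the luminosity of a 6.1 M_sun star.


L/L_sun = (M/M_sun)^3.5 = 6.1^3.5 = 560.6017

560.6017 L_sun


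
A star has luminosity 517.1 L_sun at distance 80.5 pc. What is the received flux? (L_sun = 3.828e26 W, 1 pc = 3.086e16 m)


F = L / (4*pi*d^2) = 1.979e+29 / (4*pi*(2.484e+18)^2) = 2.552e-09

2.552e-09 W/m^2


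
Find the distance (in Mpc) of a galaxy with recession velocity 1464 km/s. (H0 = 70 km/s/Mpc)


d = v / H0 = 1464 / 70 = 20.9143

20.9143 Mpc


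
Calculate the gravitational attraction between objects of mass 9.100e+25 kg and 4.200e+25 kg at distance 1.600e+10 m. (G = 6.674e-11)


F = G*m1*m2/r^2 = 6.674e-11 * 9.100e+25 * 4.200e+25 / (1.600e+10)^2 = 6.674e-11 * 3.822e+51 / 2.560e+20 = 9.964e+20

9.964e+20 N


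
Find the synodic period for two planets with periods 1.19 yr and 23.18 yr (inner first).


1/P_syn = |1/P1 - 1/P2| = |1/1.19 - 1/23.18| => P_syn = 1.2544

1.2544 years


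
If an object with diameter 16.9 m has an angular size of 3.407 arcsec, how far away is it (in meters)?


D = size / theta_rad, theta_rad = 3.407 * pi/(180*3600) = 1.652e-05, D = 1.023e+06

1.023e+06 m


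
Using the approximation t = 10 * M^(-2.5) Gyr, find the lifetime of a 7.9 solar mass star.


t = 10 * M^(-2.5) = 10 * 7.9^(-2.5) = 0.057

0.057 Gyr


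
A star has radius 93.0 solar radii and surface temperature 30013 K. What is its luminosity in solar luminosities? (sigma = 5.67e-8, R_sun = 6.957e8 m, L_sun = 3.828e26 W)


R = 93.0 * 6.957e8 m = 6.47001e+10 m. L = 4*pi*R^2*sigma*T^4 = 4*pi*(6.47001e+10)^2 * 5.67e-8 * 30013^4 = 2.420139832e+33 W. L/L_sun = 2.420139832e+33 / 3.828e26 = 6.322e+06

6.322e+06 L_sun


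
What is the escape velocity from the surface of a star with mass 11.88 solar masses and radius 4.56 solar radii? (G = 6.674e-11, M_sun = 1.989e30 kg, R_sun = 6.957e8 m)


M = 11.88 * 1.989e30 kg = 2.362932e+31 kg; R = 4.56 * 6.957e8 m = 3.172392e+09 m. v_esc = sqrt(2GM/R) = sqrt(2 * 6.674e-11 * 2.362932e+31 / 3.172392e+09) = 997103.6083

997103.6083 m/s


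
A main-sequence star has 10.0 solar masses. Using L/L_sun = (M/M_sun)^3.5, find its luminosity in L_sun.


L/L_sun = (M/M_sun)^3.5 = 10.0^3.5 = 3162.2777

3162.2777 L_sun


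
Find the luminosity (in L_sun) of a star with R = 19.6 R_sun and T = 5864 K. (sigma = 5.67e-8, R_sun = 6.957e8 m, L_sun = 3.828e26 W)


R = 19.6 * 6.957e8 m = 1.363572e+10 m. L = 4*pi*R^2*sigma*T^4 = 4*pi*(1.363572e+10)^2 * 5.67e-8 * 5864^4 = 1.566480233e+29 W. L/L_sun = 1.566480233e+29 / 3.828e26 = 409.2164

409.2164 L_sun


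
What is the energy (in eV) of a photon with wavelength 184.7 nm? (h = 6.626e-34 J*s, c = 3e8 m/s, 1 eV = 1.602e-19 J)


E = hc/lambda = 6.626e-34 * 3e8 / 1.847e-07 = 1.076e-18 J = 6.7181 eV

6.7181 eV


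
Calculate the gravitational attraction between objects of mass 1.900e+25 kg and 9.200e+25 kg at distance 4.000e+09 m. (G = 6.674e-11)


F = G*m1*m2/r^2 = 6.674e-11 * 1.900e+25 * 9.200e+25 / (4.000e+09)^2 = 6.674e-11 * 1.748e+51 / 1.600e+19 = 7.291e+21

7.291e+21 N


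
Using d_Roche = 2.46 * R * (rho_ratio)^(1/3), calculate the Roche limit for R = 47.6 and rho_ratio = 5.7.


d_Roche = 2.46 * 47.6 * 5.7^(1/3) = 209.1705

209.1705


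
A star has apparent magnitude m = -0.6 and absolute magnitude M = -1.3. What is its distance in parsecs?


d = 10^((m - M + 5)/5) = 10^((-0.6 - -1.3 + 5)/5) = 13.8038

13.8038 pc
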